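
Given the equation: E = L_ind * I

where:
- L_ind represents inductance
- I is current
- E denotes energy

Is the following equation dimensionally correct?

No

L_ind (inductance) has dimensions [I^-2 L^2 M T^-2].
I (current) has dimensions [I].
E (energy) has dimensions [L^2 M T^-2].

Left side: [L^2 M T^-2]
Right side: [I^-1 L^2 M T^-2]

The two sides have different dimensions, so the equation is NOT dimensionally consistent.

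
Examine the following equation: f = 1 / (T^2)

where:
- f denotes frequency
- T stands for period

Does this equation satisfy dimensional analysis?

No

f (frequency) has dimensions [T^-1].
T (period) has dimensions [T].

Left side: [T^-1]
Right side: [T^-2]

The two sides have different dimensions, so the equation is NOT dimensionally consistent.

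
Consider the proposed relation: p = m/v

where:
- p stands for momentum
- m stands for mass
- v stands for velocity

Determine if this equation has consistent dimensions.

No

p (momentum) has dimensions [L M T^-1].
m (mass) has dimensions [M].
v (velocity) has dimensions [L T^-1].

Left side: [L M T^-1]
Right side: [L^-1 M T]

The two sides have different dimensions, so the equation is NOT dimensionally consistent.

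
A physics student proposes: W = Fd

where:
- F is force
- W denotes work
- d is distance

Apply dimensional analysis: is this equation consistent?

Yes

F (force) has dimensions [L M T^-2].
W (work) has dimensions [L^2 M T^-2].
d (distance) has dimensions [L].

Left side: [L^2 M T^-2]
Right side: [L^2 M T^-2]

Both sides have the same dimensions, so the equation is dimensionally consistent.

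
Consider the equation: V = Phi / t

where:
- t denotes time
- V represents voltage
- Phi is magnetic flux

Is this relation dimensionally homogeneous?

Yes

t (time) has dimensions [T].
V (voltage) has dimensions [I^-1 L^2 M T^-3].
Phi (magnetic flux) has dimensions [I^-1 L^2 M T^-2].

Left side: [I^-1 L^2 M T^-3]
Right side: [I^-1 L^2 M T^-3]

Both sides have the same dimensions, so the equation is dimensionally consistent.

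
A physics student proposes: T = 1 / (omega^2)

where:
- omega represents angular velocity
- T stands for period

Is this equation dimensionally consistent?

No

omega (angular velocity) has dimensions [T^-1].
T (period) has dimensions [T].

Left side: [T]
Right side: [T^2]

The two sides have different dimensions, so the equation is NOT dimensionally consistent.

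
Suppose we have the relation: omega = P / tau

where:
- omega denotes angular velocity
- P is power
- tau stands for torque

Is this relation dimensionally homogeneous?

Yes

omega (angular velocity) has dimensions [T^-1].
P (power) has dimensions [L^2 M T^-3].
tau (torque) has dimensions [L^2 M T^-2].

Left side: [T^-1]
Right side: [T^-1]

Both sides have the same dimensions, so the equation is dimensionally consistent.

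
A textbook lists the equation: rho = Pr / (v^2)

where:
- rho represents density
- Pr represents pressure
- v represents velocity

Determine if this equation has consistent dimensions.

Yes

rho (density) has dimensions [L^-3 M].
Pr (pressure) has dimensions [L^-1 M T^-2].
v (velocity) has dimensions [L T^-1].

Left side: [L^-3 M]
Right side: [L^-3 M]

Both sides have the same dimensions, so the equation is dimensionally consistent.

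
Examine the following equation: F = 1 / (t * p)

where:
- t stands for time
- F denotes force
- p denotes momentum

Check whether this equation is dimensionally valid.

No

t (time) has dimensions [T].
F (force) has dimensions [L M T^-2].
p (momentum) has dimensions [L M T^-1].

Left side: [L M T^-2]
Right side: [L^-1 M^-1]

The two sides have different dimensions, so the equation is NOT dimensionally consistent.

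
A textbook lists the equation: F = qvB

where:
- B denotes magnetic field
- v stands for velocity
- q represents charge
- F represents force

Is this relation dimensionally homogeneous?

Yes

B (magnetic field) has dimensions [I^-1 M T^-2].
v (velocity) has dimensions [L T^-1].
q (charge) has dimensions [I T].
F (force) has dimensions [L M T^-2].

Left side: [L M T^-2]
Right side: [L M T^-2]

Both sides have the same dimensions, so the equation is dimensionally consistent.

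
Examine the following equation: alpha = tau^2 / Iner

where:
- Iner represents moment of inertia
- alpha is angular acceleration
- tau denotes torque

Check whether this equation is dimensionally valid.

No

Iner (moment of inertia) has dimensions [L^2 M].
alpha (angular acceleration) has dimensions [T^-2].
tau (torque) has dimensions [L^2 M T^-2].

Left side: [T^-2]
Right side: [L^2 M T^-4]

The two sides have different dimensions, so the equation is NOT dimensionally consistent.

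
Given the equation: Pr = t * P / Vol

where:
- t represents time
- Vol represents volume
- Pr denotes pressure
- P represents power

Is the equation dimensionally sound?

Yes

t (time) has dimensions [T].
Vol (volume) has dimensions [L^3].
Pr (pressure) has dimensions [L^-1 M T^-2].
P (power) has dimensions [L^2 M T^-3].

Left side: [L^-1 M T^-2]
Right side: [L^-1 M T^-2]

Both sides have the same dimensions, so the equation is dimensionally consistent.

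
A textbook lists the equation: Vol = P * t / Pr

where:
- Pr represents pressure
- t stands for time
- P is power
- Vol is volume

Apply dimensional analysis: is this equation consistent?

Yes

Pr (pressure) has dimensions [L^-1 M T^-2].
t (time) has dimensions [T].
P (power) has dimensions [L^2 M T^-3].
Vol (volume) has dimensions [L^3].

Left side: [L^3]
Right side: [L^3]

Both sides have the same dimensions, so the equation is dimensionally consistent.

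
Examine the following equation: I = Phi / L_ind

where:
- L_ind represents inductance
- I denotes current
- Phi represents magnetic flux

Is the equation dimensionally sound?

Yes

L_ind (inductance) has dimensions [I^-2 L^2 M T^-2].
I (current) has dimensions [I].
Phi (magnetic flux) has dimensions [I^-1 L^2 M T^-2].

Left side: [I]
Right side: [I]

Both sides have the same dimensions, so the equation is dimensionally consistent.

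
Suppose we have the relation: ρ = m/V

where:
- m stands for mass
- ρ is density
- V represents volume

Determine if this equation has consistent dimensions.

Yes

m (mass) has dimensions [M].
ρ (density) has dimensions [L^-3 M].
V (volume) has dimensions [L^3].

Left side: [L^-3 M]
Right side: [L^-3 M]

Both sides have the same dimensions, so the equation is dimensionally consistent.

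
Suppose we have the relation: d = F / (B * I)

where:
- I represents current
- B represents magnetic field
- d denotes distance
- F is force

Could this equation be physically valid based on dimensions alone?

Yes

I (current) has dimensions [I].
B (magnetic field) has dimensions [I^-1 M T^-2].
d (distance) has dimensions [L].
F (force) has dimensions [L M T^-2].

Left side: [L]
Right side: [L]

Both sides have the same dimensions, so the equation is dimensionally consistent.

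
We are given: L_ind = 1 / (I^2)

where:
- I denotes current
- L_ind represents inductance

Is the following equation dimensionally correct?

No

I (current) has dimensions [I].
L_ind (inductance) has dimensions [I^-2 L^2 M T^-2].

Left side: [I^-2 L^2 M T^-2]
Right side: [I^-2]

The two sides have different dimensions, so the equation is NOT dimensionally consistent.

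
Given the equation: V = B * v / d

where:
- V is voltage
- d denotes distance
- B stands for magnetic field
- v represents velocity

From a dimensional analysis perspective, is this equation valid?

No

V (voltage) has dimensions [I^-1 L^2 M T^-3].
d (distance) has dimensions [L].
B (magnetic field) has dimensions [I^-1 M T^-2].
v (velocity) has dimensions [L T^-1].

Left side: [I^-1 L^2 M T^-3]
Right side: [I^-1 M T^-3]

The two sides have different dimensions, so the equation is NOT dimensionally consistent.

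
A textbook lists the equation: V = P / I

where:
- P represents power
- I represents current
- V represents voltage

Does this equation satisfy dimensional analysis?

Yes

P (power) has dimensions [L^2 M T^-3].
I (current) has dimensions [I].
V (voltage) has dimensions [I^-1 L^2 M T^-3].

Left side: [I^-1 L^2 M T^-3]
Right side: [I^-1 L^2 M T^-3]

Both sides have the same dimensions, so the equation is dimensionally consistent.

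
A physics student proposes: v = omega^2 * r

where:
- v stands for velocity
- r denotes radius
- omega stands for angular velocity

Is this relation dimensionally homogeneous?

No

v (velocity) has dimensions [L T^-1].
r (radius) has dimensions [L].
omega (angular velocity) has dimensions [T^-1].

Left side: [L T^-1]
Right side: [L T^-2]

The two sides have different dimensions, so the equation is NOT dimensionally consistent.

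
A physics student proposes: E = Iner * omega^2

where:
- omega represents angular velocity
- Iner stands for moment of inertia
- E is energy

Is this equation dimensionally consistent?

Yes

omega (angular velocity) has dimensions [T^-1].
Iner (moment of inertia) has dimensions [L^2 M].
E (energy) has dimensions [L^2 M T^-2].

Left side: [L^2 M T^-2]
Right side: [L^2 M T^-2]

Both sides have the same dimensions, so the equation is dimensionally consistent.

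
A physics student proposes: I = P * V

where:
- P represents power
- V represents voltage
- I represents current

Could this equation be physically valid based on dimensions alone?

No

P (power) has dimensions [L^2 M T^-3].
V (voltage) has dimensions [I^-1 L^2 M T^-3].
I (current) has dimensions [I].

Left side: [I]
Right side: [I^-1 L^4 M^2 T^-6]

The two sides have different dimensions, so the equation is NOT dimensionally consistent.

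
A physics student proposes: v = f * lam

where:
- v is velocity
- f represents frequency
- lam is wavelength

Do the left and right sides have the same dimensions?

Yes

v (velocity) has dimensions [L T^-1].
f (frequency) has dimensions [T^-1].
lam (wavelength) has dimensions [L].

Left side: [L T^-1]
Right side: [L T^-1]

Both sides have the same dimensions, so the equation is dimensionally consistent.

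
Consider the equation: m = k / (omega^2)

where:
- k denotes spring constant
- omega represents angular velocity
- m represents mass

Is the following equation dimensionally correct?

Yes

k (spring constant) has dimensions [M T^-2].
omega (angular velocity) has dimensions [T^-1].
m (mass) has dimensions [M].

Left side: [M]
Right side: [M]

Both sides have the same dimensions, so the equation is dimensionally consistent.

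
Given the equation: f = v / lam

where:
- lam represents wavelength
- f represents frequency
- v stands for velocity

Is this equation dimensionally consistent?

Yes

lam (wavelength) has dimensions [L].
f (frequency) has dimensions [T^-1].
v (velocity) has dimensions [L T^-1].

Left side: [T^-1]
Right side: [T^-1]

Both sides have the same dimensions, so the equation is dimensionally consistent.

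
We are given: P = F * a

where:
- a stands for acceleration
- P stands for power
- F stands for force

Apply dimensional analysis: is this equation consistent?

No

a (acceleration) has dimensions [L T^-2].
P (power) has dimensions [L^2 M T^-3].
F (force) has dimensions [L M T^-2].

Left side: [L^2 M T^-3]
Right side: [L^2 M T^-4]

The two sides have different dimensions, so the equation is NOT dimensionally consistent.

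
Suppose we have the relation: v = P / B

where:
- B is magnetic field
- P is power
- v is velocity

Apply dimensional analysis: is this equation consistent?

No

B (magnetic field) has dimensions [I^-1 M T^-2].
P (power) has dimensions [L^2 M T^-3].
v (velocity) has dimensions [L T^-1].

Left side: [L T^-1]
Right side: [I L^2 T^-1]

The two sides have different dimensions, so the equation is NOT dimensionally consistent.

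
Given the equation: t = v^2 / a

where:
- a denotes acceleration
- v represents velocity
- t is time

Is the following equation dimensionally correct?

No

a (acceleration) has dimensions [L T^-2].
v (velocity) has dimensions [L T^-1].
t (time) has dimensions [T].

Left side: [T]
Right side: [L]

The two sides have different dimensions, so the equation is NOT dimensionally consistent.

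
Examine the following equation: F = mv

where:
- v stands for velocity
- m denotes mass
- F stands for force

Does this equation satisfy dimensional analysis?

No

v (velocity) has dimensions [L T^-1].
m (mass) has dimensions [M].
F (force) has dimensions [L M T^-2].

Left side: [L M T^-2]
Right side: [L M T^-1]

The two sides have different dimensions, so the equation is NOT dimensionally consistent.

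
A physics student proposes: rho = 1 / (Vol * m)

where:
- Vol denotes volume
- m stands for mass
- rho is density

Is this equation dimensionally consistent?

No

Vol (volume) has dimensions [L^3].
m (mass) has dimensions [M].
rho (density) has dimensions [L^-3 M].

Left side: [L^-3 M]
Right side: [L^-3 M^-1]

The two sides have different dimensions, so the equation is NOT dimensionally consistent.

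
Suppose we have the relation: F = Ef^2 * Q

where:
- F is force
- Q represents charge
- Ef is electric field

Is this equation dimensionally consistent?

No

F (force) has dimensions [L M T^-2].
Q (charge) has dimensions [I T].
Ef (electric field) has dimensions [I^-1 L M T^-3].

Left side: [L M T^-2]
Right side: [I^-1 L^2 M^2 T^-5]

The two sides have different dimensions, so the equation is NOT dimensionally consistent.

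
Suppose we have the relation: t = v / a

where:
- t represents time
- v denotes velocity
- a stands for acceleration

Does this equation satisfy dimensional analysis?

Yes

t (time) has dimensions [T].
v (velocity) has dimensions [L T^-1].
a (acceleration) has dimensions [L T^-2].

Left side: [T]
Right side: [T]

Both sides have the same dimensions, so the equation is dimensionally consistent.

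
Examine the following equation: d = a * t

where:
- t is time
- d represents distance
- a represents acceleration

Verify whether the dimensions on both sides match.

No

t (time) has dimensions [T].
d (distance) has dimensions [L].
a (acceleration) has dimensions [L T^-2].

Left side: [L]
Right side: [L T^-1]

The two sides have different dimensions, so the equation is NOT dimensionally consistent.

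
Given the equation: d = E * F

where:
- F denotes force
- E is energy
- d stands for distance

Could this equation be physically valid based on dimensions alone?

No

F (force) has dimensions [L M T^-2].
E (energy) has dimensions [L^2 M T^-2].
d (distance) has dimensions [L].

Left side: [L]
Right side: [L^3 M^2 T^-4]

The two sides have different dimensions, so the equation is NOT dimensionally consistent.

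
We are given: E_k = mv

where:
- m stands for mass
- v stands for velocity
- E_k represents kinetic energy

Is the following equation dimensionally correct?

No

m (mass) has dimensions [M].
v (velocity) has dimensions [L T^-1].
E_k (kinetic energy) has dimensions [L^2 M T^-2].

Left side: [L^2 M T^-2]
Right side: [L M T^-1]

The two sides have different dimensions, so the equation is NOT dimensionally consistent.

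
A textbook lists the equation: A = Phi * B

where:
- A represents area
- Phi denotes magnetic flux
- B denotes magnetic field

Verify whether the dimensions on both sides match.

No

A (area) has dimensions [L^2].
Phi (magnetic flux) has dimensions [I^-1 L^2 M T^-2].
B (magnetic field) has dimensions [I^-1 M T^-2].

Left side: [L^2]
Right side: [I^-2 L^2 M^2 T^-4]

The two sides have different dimensions, so the equation is NOT dimensionally consistent.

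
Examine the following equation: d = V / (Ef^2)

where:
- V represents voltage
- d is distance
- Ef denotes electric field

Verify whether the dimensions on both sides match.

No

V (voltage) has dimensions [I^-1 L^2 M T^-3].
d (distance) has dimensions [L].
Ef (electric field) has dimensions [I^-1 L M T^-3].

Left side: [L]
Right side: [I M^-1 T^3]

The two sides have different dimensions, so the equation is NOT dimensionally consistent.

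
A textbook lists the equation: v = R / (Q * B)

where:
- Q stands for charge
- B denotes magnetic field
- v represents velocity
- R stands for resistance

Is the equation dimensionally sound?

No

Q (charge) has dimensions [I T].
B (magnetic field) has dimensions [I^-1 M T^-2].
v (velocity) has dimensions [L T^-1].
R (resistance) has dimensions [I^-2 L^2 M T^-3].

Left side: [L T^-1]
Right side: [I^-2 L^2 T^-2]

The two sides have different dimensions, so the equation is NOT dimensionally consistent.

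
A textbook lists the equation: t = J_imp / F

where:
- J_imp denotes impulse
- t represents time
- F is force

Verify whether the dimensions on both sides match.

Yes

J_imp (impulse) has dimensions [L M T^-1].
t (time) has dimensions [T].
F (force) has dimensions [L M T^-2].

Left side: [T]
Right side: [T]

Both sides have the same dimensions, so the equation is dimensionally consistent.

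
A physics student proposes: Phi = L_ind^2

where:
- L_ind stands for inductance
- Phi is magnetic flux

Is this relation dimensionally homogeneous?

No

L_ind (inductance) has dimensions [I^-2 L^2 M T^-2].
Phi (magnetic flux) has dimensions [I^-1 L^2 M T^-2].

Left side: [I^-1 L^2 M T^-2]
Right side: [I^-4 L^4 M^2 T^-4]

The two sides have different dimensions, so the equation is NOT dimensionally consistent.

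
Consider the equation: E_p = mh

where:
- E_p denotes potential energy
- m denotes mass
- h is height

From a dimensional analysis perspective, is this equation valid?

No

E_p (potential energy) has dimensions [L^2 M T^-2].
m (mass) has dimensions [M].
h (height) has dimensions [L].

Left side: [L^2 M T^-2]
Right side: [L M]

The two sides have different dimensions, so the equation is NOT dimensionally consistent.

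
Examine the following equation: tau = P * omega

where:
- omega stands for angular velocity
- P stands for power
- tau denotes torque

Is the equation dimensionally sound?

No

omega (angular velocity) has dimensions [T^-1].
P (power) has dimensions [L^2 M T^-3].
tau (torque) has dimensions [L^2 M T^-2].

Left side: [L^2 M T^-2]
Right side: [L^2 M T^-4]

The two sides have different dimensions, so the equation is NOT dimensionally consistent.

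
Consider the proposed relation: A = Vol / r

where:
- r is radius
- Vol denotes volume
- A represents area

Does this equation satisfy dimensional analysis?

Yes

r (radius) has dimensions [L].
Vol (volume) has dimensions [L^3].
A (area) has dimensions [L^2].

Left side: [L^2]
Right side: [L^2]

Both sides have the same dimensions, so the equation is dimensionally consistent.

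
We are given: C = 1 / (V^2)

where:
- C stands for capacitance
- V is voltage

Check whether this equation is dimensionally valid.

No

C (capacitance) has dimensions [I^2 L^-2 M^-1 T^4].
V (voltage) has dimensions [I^-1 L^2 M T^-3].

Left side: [I^2 L^-2 M^-1 T^4]
Right side: [I^2 L^-4 M^-2 T^6]

The two sides have different dimensions, so the equation is NOT dimensionally consistent.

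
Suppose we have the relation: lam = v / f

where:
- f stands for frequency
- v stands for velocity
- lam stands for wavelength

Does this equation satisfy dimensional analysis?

Yes

f (frequency) has dimensions [T^-1].
v (velocity) has dimensions [L T^-1].
lam (wavelength) has dimensions [L].

Left side: [L]
Right side: [L]

Both sides have the same dimensions, so the equation is dimensionally consistent.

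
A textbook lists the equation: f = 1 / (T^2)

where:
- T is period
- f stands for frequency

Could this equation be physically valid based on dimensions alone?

No

T (period) has dimensions [T].
f (frequency) has dimensions [T^-1].

Left side: [T^-1]
Right side: [T^-2]

The two sides have different dimensions, so the equation is NOT dimensionally consistent.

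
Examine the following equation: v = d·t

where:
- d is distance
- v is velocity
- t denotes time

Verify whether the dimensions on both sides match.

No

d (distance) has dimensions [L].
v (velocity) has dimensions [L T^-1].
t (time) has dimensions [T].

Left side: [L T^-1]
Right side: [L T]

The two sides have different dimensions, so the equation is NOT dimensionally consistent.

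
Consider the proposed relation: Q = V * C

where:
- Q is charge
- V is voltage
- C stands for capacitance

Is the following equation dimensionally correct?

Yes

Q (charge) has dimensions [I T].
V (voltage) has dimensions [I^-1 L^2 M T^-3].
C (capacitance) has dimensions [I^2 L^-2 M^-1 T^4].

Left side: [I T]
Right side: [I T]

Both sides have the same dimensions, so the equation is dimensionally consistent.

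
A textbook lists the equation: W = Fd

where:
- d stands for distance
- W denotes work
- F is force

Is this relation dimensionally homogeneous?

Yes

d (distance) has dimensions [L].
W (work) has dimensions [L^2 M T^-2].
F (force) has dimensions [L M T^-2].

Left side: [L^2 M T^-2]
Right side: [L^2 M T^-2]

Both sides have the same dimensions, so the equation is dimensionally consistent.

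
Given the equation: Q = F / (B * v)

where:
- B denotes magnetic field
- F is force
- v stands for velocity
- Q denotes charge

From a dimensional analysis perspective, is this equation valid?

Yes

B (magnetic field) has dimensions [I^-1 M T^-2].
F (force) has dimensions [L M T^-2].
v (velocity) has dimensions [L T^-1].
Q (charge) has dimensions [I T].

Left side: [I T]
Right side: [I T]

Both sides have the same dimensions, so the equation is dimensionally consistent.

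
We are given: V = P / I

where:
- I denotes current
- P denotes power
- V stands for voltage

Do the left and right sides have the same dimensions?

Yes

I (current) has dimensions [I].
P (power) has dimensions [L^2 M T^-3].
V (voltage) has dimensions [I^-1 L^2 M T^-3].

Left side: [I^-1 L^2 M T^-3]
Right side: [I^-1 L^2 M T^-3]

Both sides have the same dimensions, so the equation is dimensionally consistent.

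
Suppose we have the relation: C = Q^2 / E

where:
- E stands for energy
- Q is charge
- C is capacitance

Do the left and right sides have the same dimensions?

Yes

E (energy) has dimensions [L^2 M T^-2].
Q (charge) has dimensions [I T].
C (capacitance) has dimensions [I^2 L^-2 M^-1 T^4].

Left side: [I^2 L^-2 M^-1 T^4]
Right side: [I^2 L^-2 M^-1 T^4]

Both sides have the same dimensions, so the equation is dimensionally consistent.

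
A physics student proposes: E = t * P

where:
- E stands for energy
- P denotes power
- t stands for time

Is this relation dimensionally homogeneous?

Yes

E (energy) has dimensions [L^2 M T^-2].
P (power) has dimensions [L^2 M T^-3].
t (time) has dimensions [T].

Left side: [L^2 M T^-2]
Right side: [L^2 M T^-2]

Both sides have the same dimensions, so the equation is dimensionally consistent.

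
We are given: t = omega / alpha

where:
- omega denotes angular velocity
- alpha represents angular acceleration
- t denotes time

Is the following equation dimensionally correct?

Yes

omega (angular velocity) has dimensions [T^-1].
alpha (angular acceleration) has dimensions [T^-2].
t (time) has dimensions [T].

Left side: [T]
Right side: [T]

Both sides have the same dimensions, so the equation is dimensionally consistent.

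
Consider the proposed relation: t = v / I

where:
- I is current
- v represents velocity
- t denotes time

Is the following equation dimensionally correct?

No

I (current) has dimensions [I].
v (velocity) has dimensions [L T^-1].
t (time) has dimensions [T].

Left side: [T]
Right side: [I^-1 L T^-1]

The two sides have different dimensions, so the equation is NOT dimensionally consistent.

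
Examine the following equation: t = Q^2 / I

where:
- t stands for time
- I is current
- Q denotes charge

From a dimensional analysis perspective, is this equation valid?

No

t (time) has dimensions [T].
I (current) has dimensions [I].
Q (charge) has dimensions [I T].

Left side: [T]
Right side: [I T^2]

The two sides have different dimensions, so the equation is NOT dimensionally consistent.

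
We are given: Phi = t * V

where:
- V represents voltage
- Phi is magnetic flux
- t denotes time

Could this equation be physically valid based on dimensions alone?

Yes

V (voltage) has dimensions [I^-1 L^2 M T^-3].
Phi (magnetic flux) has dimensions [I^-1 L^2 M T^-2].
t (time) has dimensions [T].

Left side: [I^-1 L^2 M T^-2]
Right side: [I^-1 L^2 M T^-2]

Both sides have the same dimensions, so the equation is dimensionally consistent.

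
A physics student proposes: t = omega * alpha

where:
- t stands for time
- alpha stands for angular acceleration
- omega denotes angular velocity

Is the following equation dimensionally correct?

No

t (time) has dimensions [T].
alpha (angular acceleration) has dimensions [T^-2].
omega (angular velocity) has dimensions [T^-1].

Left side: [T]
Right side: [T^-3]

The two sides have different dimensions, so the equation is NOT dimensionally consistent.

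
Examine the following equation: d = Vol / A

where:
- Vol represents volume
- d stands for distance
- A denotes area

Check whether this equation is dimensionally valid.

Yes

Vol (volume) has dimensions [L^3].
d (distance) has dimensions [L].
A (area) has dimensions [L^2].

Left side: [L]
Right side: [L]

Both sides have the same dimensions, so the equation is dimensionally consistent.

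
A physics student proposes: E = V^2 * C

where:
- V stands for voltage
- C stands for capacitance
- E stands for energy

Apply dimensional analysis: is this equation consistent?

Yes

V (voltage) has dimensions [I^-1 L^2 M T^-3].
C (capacitance) has dimensions [I^2 L^-2 M^-1 T^4].
E (energy) has dimensions [L^2 M T^-2].

Left side: [L^2 M T^-2]
Right side: [L^2 M T^-2]

Both sides have the same dimensions, so the equation is dimensionally consistent.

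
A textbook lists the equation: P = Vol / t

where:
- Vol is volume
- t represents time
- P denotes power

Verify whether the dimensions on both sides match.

No

Vol (volume) has dimensions [L^3].
t (time) has dimensions [T].
P (power) has dimensions [L^2 M T^-3].

Left side: [L^2 M T^-3]
Right side: [L^3 T^-1]

The two sides have different dimensions, so the equation is NOT dimensionally consistent.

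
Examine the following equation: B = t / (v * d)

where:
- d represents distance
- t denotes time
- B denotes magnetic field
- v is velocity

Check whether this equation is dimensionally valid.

No

d (distance) has dimensions [L].
t (time) has dimensions [T].
B (magnetic field) has dimensions [I^-1 M T^-2].
v (velocity) has dimensions [L T^-1].

Left side: [I^-1 M T^-2]
Right side: [L^-2 T^2]

The two sides have different dimensions, so the equation is NOT dimensionally consistent.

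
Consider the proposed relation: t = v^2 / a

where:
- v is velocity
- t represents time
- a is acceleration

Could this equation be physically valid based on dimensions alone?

No

v (velocity) has dimensions [L T^-1].
t (time) has dimensions [T].
a (acceleration) has dimensions [L T^-2].

Left side: [T]
Right side: [L]

The two sides have different dimensions, so the equation is NOT dimensionally consistent.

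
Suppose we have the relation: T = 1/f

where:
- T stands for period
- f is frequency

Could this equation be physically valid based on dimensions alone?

Yes

T (period) has dimensions [T].
f (frequency) has dimensions [T^-1].

Left side: [T]
Right side: [T]

Both sides have the same dimensions, so the equation is dimensionally consistent.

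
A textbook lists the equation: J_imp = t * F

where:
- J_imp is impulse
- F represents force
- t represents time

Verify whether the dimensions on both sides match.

Yes

J_imp (impulse) has dimensions [L M T^-1].
F (force) has dimensions [L M T^-2].
t (time) has dimensions [T].

Left side: [L M T^-1]
Right side: [L M T^-1]

Both sides have the same dimensions, so the equation is dimensionally consistent.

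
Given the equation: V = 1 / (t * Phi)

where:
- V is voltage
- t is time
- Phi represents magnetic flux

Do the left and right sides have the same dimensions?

No

V (voltage) has dimensions [I^-1 L^2 M T^-3].
t (time) has dimensions [T].
Phi (magnetic flux) has dimensions [I^-1 L^2 M T^-2].

Left side: [I^-1 L^2 M T^-3]
Right side: [I L^-2 M^-1 T]

The two sides have different dimensions, so the equation is NOT dimensionally consistent.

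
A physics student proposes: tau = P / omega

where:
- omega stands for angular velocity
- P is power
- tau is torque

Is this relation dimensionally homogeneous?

Yes

omega (angular velocity) has dimensions [T^-1].
P (power) has dimensions [L^2 M T^-3].
tau (torque) has dimensions [L^2 M T^-2].

Left side: [L^2 M T^-2]
Right side: [L^2 M T^-2]

Both sides have the same dimensions, so the equation is dimensionally consistent.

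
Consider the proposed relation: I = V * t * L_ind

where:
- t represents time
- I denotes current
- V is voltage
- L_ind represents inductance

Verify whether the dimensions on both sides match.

No

t (time) has dimensions [T].
I (current) has dimensions [I].
V (voltage) has dimensions [I^-1 L^2 M T^-3].
L_ind (inductance) has dimensions [I^-2 L^2 M T^-2].

Left side: [I]
Right side: [I^-3 L^4 M^2 T^-4]

The two sides have different dimensions, so the equation is NOT dimensionally consistent.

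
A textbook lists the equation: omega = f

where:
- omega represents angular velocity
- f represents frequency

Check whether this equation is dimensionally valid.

Yes

omega (angular velocity) has dimensions [T^-1].
f (frequency) has dimensions [T^-1].

Left side: [T^-1]
Right side: [T^-1]

Both sides have the same dimensions, so the equation is dimensionally consistent.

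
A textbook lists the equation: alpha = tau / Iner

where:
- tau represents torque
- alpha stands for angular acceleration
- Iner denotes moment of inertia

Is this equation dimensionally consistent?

Yes

tau (torque) has dimensions [L^2 M T^-2].
alpha (angular acceleration) has dimensions [T^-2].
Iner (moment of inertia) has dimensions [L^2 M].

Left side: [T^-2]
Right side: [T^-2]

Both sides have the same dimensions, so the equation is dimensionally consistent.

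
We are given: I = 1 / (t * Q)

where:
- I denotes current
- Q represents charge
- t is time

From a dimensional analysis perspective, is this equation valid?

No

I (current) has dimensions [I].
Q (charge) has dimensions [I T].
t (time) has dimensions [T].

Left side: [I]
Right side: [I^-1 T^-2]

The two sides have different dimensions, so the equation is NOT dimensionally consistent.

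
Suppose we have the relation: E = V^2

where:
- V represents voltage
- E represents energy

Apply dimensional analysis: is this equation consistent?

No

V (voltage) has dimensions [I^-1 L^2 M T^-3].
E (energy) has dimensions [L^2 M T^-2].

Left side: [L^2 M T^-2]
Right side: [I^-2 L^4 M^2 T^-6]

The two sides have different dimensions, so the equation is NOT dimensionally consistent.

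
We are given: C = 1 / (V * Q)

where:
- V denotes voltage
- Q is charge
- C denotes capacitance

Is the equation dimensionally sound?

No

V (voltage) has dimensions [I^-1 L^2 M T^-3].
Q (charge) has dimensions [I T].
C (capacitance) has dimensions [I^2 L^-2 M^-1 T^4].

Left side: [I^2 L^-2 M^-1 T^4]
Right side: [L^-2 M^-1 T^2]

The two sides have different dimensions, so the equation is NOT dimensionally consistent.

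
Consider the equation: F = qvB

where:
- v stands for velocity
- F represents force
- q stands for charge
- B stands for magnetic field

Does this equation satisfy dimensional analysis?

Yes

v (velocity) has dimensions [L T^-1].
F (force) has dimensions [L M T^-2].
q (charge) has dimensions [I T].
B (magnetic field) has dimensions [I^-1 M T^-2].

Left side: [L M T^-2]
Right side: [L M T^-2]

Both sides have the same dimensions, so the equation is dimensionally consistent.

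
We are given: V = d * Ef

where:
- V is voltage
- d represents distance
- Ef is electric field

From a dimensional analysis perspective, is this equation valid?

Yes

V (voltage) has dimensions [I^-1 L^2 M T^-3].
d (distance) has dimensions [L].
Ef (electric field) has dimensions [I^-1 L M T^-3].

Left side: [I^-1 L^2 M T^-3]
Right side: [I^-1 L^2 M T^-3]

Both sides have the same dimensions, so the equation is dimensionally consistent.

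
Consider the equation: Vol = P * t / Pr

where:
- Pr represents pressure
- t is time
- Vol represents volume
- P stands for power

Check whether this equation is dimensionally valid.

Yes

Pr (pressure) has dimensions [L^-1 M T^-2].
t (time) has dimensions [T].
Vol (volume) has dimensions [L^3].
P (power) has dimensions [L^2 M T^-3].

Left side: [L^3]
Right side: [L^3]

Both sides have the same dimensions, so the equation is dimensionally consistent.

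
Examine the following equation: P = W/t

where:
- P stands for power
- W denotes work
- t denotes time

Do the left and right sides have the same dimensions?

Yes

P (power) has dimensions [L^2 M T^-3].
W (work) has dimensions [L^2 M T^-2].
t (time) has dimensions [T].

Left side: [L^2 M T^-3]
Right side: [L^2 M T^-3]

Both sides have the same dimensions, so the equation is dimensionally consistent.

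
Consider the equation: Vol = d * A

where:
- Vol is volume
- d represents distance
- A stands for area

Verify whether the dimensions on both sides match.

Yes

Vol (volume) has dimensions [L^3].
d (distance) has dimensions [L].
A (area) has dimensions [L^2].

Left side: [L^3]
Right side: [L^3]

Both sides have the same dimensions, so the equation is dimensionally consistent.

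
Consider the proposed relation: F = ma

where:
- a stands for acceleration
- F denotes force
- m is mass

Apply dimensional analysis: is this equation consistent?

Yes

a (acceleration) has dimensions [L T^-2].
F (force) has dimensions [L M T^-2].
m (mass) has dimensions [M].

Left side: [L M T^-2]
Right side: [L M T^-2]

Both sides have the same dimensions, so the equation is dimensionally consistent.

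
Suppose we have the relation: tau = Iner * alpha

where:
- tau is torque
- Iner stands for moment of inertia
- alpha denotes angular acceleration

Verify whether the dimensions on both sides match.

Yes

tau (torque) has dimensions [L^2 M T^-2].
Iner (moment of inertia) has dimensions [L^2 M].
alpha (angular acceleration) has dimensions [T^-2].

Left side: [L^2 M T^-2]
Right side: [L^2 M T^-2]

Both sides have the same dimensions, so the equation is dimensionally consistent.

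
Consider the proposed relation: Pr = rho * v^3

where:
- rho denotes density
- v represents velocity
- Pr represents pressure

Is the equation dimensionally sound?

No

rho (density) has dimensions [L^-3 M].
v (velocity) has dimensions [L T^-1].
Pr (pressure) has dimensions [L^-1 M T^-2].

Left side: [L^-1 M T^-2]
Right side: [M T^-3]

The two sides have different dimensions, so the equation is NOT dimensionally consistent.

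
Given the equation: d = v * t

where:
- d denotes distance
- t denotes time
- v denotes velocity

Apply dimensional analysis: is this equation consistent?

Yes

d (distance) has dimensions [L].
t (time) has dimensions [T].
v (velocity) has dimensions [L T^-1].

Left side: [L]
Right side: [L]

Both sides have the same dimensions, so the equation is dimensionally consistent.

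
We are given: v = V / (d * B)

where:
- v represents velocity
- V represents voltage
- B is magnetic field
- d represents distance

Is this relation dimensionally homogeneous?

Yes

v (velocity) has dimensions [L T^-1].
V (voltage) has dimensions [I^-1 L^2 M T^-3].
B (magnetic field) has dimensions [I^-1 M T^-2].
d (distance) has dimensions [L].

Left side: [L T^-1]
Right side: [L T^-1]

Both sides have the same dimensions, so the equation is dimensionally consistent.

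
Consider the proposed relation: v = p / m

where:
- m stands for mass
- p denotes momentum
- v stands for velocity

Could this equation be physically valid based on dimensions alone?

Yes

m (mass) has dimensions [M].
p (momentum) has dimensions [L M T^-1].
v (velocity) has dimensions [L T^-1].

Left side: [L T^-1]
Right side: [L T^-1]

Both sides have the same dimensions, so the equation is dimensionally consistent.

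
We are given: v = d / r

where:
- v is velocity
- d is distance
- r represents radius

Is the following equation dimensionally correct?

No

v (velocity) has dimensions [L T^-1].
d (distance) has dimensions [L].
r (radius) has dimensions [L].

Left side: [L T^-1]
Right side: [dimensionless]

The two sides have different dimensions, so the equation is NOT dimensionally consistent.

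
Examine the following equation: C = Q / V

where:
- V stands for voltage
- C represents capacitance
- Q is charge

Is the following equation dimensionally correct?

Yes

V (voltage) has dimensions [I^-1 L^2 M T^-3].
C (capacitance) has dimensions [I^2 L^-2 M^-1 T^4].
Q (charge) has dimensions [I T].

Left side: [I^2 L^-2 M^-1 T^4]
Right side: [I^2 L^-2 M^-1 T^4]

Both sides have the same dimensions, so the equation is dimensionally consistent.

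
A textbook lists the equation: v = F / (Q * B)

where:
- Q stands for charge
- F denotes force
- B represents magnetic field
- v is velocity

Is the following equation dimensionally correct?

Yes

Q (charge) has dimensions [I T].
F (force) has dimensions [L M T^-2].
B (magnetic field) has dimensions [I^-1 M T^-2].
v (velocity) has dimensions [L T^-1].

Left side: [L T^-1]
Right side: [L T^-1]

Both sides have the same dimensions, so the equation is dimensionally consistent.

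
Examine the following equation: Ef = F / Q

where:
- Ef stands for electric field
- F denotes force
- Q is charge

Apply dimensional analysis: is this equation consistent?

Yes

Ef (electric field) has dimensions [I^-1 L M T^-3].
F (force) has dimensions [L M T^-2].
Q (charge) has dimensions [I T].

Left side: [I^-1 L M T^-3]
Right side: [I^-1 L M T^-3]

Both sides have the same dimensions, so the equation is dimensionally consistent.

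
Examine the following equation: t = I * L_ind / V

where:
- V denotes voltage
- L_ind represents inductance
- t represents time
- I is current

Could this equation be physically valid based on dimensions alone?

Yes

V (voltage) has dimensions [I^-1 L^2 M T^-3].
L_ind (inductance) has dimensions [I^-2 L^2 M T^-2].
t (time) has dimensions [T].
I (current) has dimensions [I].

Left side: [T]
Right side: [T]

Both sides have the same dimensions, so the equation is dimensionally consistent.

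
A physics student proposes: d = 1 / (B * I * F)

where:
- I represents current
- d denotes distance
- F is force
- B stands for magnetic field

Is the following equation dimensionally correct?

No

I (current) has dimensions [I].
d (distance) has dimensions [L].
F (force) has dimensions [L M T^-2].
B (magnetic field) has dimensions [I^-1 M T^-2].

Left side: [L]
Right side: [L^-1 M^-2 T^4]

The two sides have different dimensions, so the equation is NOT dimensionally consistent.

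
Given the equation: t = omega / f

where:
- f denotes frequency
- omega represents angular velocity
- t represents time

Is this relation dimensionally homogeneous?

No

f (frequency) has dimensions [T^-1].
omega (angular velocity) has dimensions [T^-1].
t (time) has dimensions [T].

Left side: [T]
Right side: [dimensionless]

The two sides have different dimensions, so the equation is NOT dimensionally consistent.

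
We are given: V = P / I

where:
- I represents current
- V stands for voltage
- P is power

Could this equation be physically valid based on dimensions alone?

Yes

I (current) has dimensions [I].
V (voltage) has dimensions [I^-1 L^2 M T^-3].
P (power) has dimensions [L^2 M T^-3].

Left side: [I^-1 L^2 M T^-3]
Right side: [I^-1 L^2 M T^-3]

Both sides have the same dimensions, so the equation is dimensionally consistent.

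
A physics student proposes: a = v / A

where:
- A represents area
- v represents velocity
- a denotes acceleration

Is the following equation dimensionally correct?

No

A (area) has dimensions [L^2].
v (velocity) has dimensions [L T^-1].
a (acceleration) has dimensions [L T^-2].

Left side: [L T^-2]
Right side: [L^-1 T^-1]

The two sides have different dimensions, so the equation is NOT dimensionally consistent.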